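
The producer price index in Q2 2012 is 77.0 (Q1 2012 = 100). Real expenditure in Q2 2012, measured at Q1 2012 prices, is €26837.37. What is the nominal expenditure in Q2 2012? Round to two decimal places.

20664.77

Nominal = Real × (Index/100) = 26837.37 × (77.0/100)
        = 26837.37 × 0.770 = 20664.7749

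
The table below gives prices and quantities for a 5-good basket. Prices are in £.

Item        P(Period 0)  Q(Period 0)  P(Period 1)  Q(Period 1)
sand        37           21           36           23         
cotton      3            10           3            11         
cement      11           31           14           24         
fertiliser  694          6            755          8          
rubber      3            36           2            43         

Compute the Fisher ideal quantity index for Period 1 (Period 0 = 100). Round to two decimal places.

Laspeyres component (base-period weights):
ΣP(Period 0)Q(Period 1) = 37×23 + 3×11 + 11×24 + 694×8 + 3×43 = 851 + 33 + 264 + 5552 + 129 = 6829
ΣP(Period 0)Q(Period 0) = 37×21 + 3×10 + 11×31 + 694×6 + 3×36 = 777 + 30 + 341 + 4164 + 108 = 5420
L = 6829 / 5420 × 100 = 125.9963
Paasche component (current-period weights):
ΣP(Period 1)Q(Period 1) = 36×23 + 3×11 + 14×24 + 755×8 + 2×43 = 828 + 33 + 336 + 6040 + 86 = 7323
ΣP(Period 1)Q(Period 0) = 36×21 + 3×10 + 14×31 + 755×6 + 2×36 = 756 + 30 + 434 + 4530 + 72 = 5822
P = 7323 / 5822 × 100 = 125.7815
Fisher = √(L × P) = √(125.9963 × 125.7815) = 125.8889

125.89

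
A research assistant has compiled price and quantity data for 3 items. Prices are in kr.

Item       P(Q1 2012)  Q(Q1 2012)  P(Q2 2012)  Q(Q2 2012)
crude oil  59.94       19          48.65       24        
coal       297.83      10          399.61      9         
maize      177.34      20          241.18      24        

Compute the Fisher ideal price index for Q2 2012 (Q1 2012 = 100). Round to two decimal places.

126.57

Laspeyres component (base-period weights):
ΣP(Q2 2012)Q(Q1 2012) = 48.65×19 + 399.61×10 + 241.18×20 = 924.35 + 3996.1 + 4823.6 = 9744.05
ΣP(Q1 2012)Q(Q1 2012) = 59.94×19 + 297.83×10 + 177.34×20 = 1138.86 + 2978.3 + 3546.8 = 7663.96
L = 9744.05 / 7663.96 × 100 = 127.1412
Paasche component (current-period weights):
ΣP(Q2 2012)Q(Q2 2012) = 48.65×24 + 399.61×9 + 241.18×24 = 1167.6 + 3596.49 + 5788.32 = 10552.41
ΣP(Q1 2012)Q(Q2 2012) = 59.94×24 + 297.83×9 + 177.34×24 = 1438.56 + 2680.47 + 4256.16 = 8375.19
P = 10552.41 / 8375.19 × 100 = 125.9961
Fisher = √(L × P) = √(127.1412 × 125.9961) = 126.5673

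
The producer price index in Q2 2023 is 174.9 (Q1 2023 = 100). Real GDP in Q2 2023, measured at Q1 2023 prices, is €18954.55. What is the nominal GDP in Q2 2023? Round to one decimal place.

33151.5

Nominal = Real × (Index/100) = 18954.55 × (174.9/100)
        = 18954.55 × 1.749 = 33151.5079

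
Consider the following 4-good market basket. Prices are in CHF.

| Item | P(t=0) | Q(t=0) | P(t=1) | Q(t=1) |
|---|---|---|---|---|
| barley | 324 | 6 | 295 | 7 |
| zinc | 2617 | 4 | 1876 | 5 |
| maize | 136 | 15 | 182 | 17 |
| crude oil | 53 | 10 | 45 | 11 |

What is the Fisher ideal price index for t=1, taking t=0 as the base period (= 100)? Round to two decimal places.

Laspeyres component (base-period weights):
ΣP(t=1)Q(t=0) = 295×6 + 1876×4 + 182×15 + 45×10 = 1770 + 7504 + 2730 + 450 = 12454
ΣP(t=0)Q(t=0) = 324×6 + 2617×4 + 136×15 + 53×10 = 1944 + 10468 + 2040 + 530 = 14982
L = 12454 / 14982 × 100 = 83.1264
Paasche component (current-period weights):
ΣP(t=1)Q(t=1) = 295×7 + 1876×5 + 182×17 + 45×11 = 2065 + 9380 + 3094 + 495 = 15034
ΣP(t=0)Q(t=1) = 324×7 + 2617×5 + 136×17 + 53×11 = 2268 + 13085 + 2312 + 583 = 18248
P = 15034 / 18248 × 100 = 82.3871
Fisher = √(L × P) = √(83.1264 × 82.3871) = 82.7559

82.76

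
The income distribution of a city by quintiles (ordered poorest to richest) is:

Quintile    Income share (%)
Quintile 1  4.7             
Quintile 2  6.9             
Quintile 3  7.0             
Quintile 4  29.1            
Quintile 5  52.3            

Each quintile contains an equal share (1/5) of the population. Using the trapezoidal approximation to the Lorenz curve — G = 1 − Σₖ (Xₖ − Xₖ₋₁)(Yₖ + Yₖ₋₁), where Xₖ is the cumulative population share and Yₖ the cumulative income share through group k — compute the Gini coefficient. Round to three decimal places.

0.470

Cumulative income shares Yₖ: 0.0470, 0.1160, 0.1860, 0.4770, 1.0000
Σ (Xₖ−Xₖ₋₁)(Yₖ+Yₖ₋₁) = (1/5)(0.0470+0.0000) + (1/5)(0.1160+0.0470) + (1/5)(0.1860+0.1160) + (1/5)(0.4770+0.1860) + (1/5)(1.0000+0.4770)
  = 0.0094 + 0.0326 + 0.0604 + 0.1326 + 0.2954 = 0.5304
G = 1 − 0.5304 = 0.4696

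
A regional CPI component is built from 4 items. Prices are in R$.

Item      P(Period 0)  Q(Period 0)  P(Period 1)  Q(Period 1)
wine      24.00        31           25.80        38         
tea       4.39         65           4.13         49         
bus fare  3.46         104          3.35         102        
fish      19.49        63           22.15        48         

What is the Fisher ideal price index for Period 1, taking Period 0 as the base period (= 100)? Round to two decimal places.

Laspeyres component (base-period weights):
ΣP(Period 1)Q(Period 0) = 25.80×31 + 4.13×65 + 3.35×104 + 22.15×63 = 799.8 + 268.45 + 348.4 + 1395.45 = 2812.1
ΣP(Period 0)Q(Period 0) = 24.00×31 + 4.39×65 + 3.46×104 + 19.49×63 = 744 + 285.35 + 359.84 + 1227.87 = 2617.06
L = 2812.1 / 2617.06 × 100 = 107.4526
Paasche component (current-period weights):
ΣP(Period 1)Q(Period 1) = 25.80×38 + 4.13×49 + 3.35×102 + 22.15×48 = 980.4 + 202.37 + 341.7 + 1063.2 = 2587.67
ΣP(Period 0)Q(Period 1) = 24.00×38 + 4.39×49 + 3.46×102 + 19.49×48 = 912 + 215.11 + 352.92 + 935.52 = 2415.55
P = 2587.67 / 2415.55 × 100 = 107.1255
Fisher = √(L × P) = √(107.4526 × 107.1255) = 107.2889

107.29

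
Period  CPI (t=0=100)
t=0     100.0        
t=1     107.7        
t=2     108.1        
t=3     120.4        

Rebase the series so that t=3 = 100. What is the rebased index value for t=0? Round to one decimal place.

Rebased(t=0) = 100.0 / 120.4 × 100 = 83.0565

83.1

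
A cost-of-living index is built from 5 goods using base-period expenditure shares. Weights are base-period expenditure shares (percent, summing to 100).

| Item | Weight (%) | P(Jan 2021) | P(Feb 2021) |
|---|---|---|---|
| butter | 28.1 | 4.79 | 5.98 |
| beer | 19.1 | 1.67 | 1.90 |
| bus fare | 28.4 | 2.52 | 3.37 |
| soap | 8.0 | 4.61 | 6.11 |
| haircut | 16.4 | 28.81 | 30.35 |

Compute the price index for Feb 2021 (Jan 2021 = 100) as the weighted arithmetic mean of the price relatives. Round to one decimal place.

butter: 28.1 × (5.98/4.79) = 28.1 × 1.248434 = 35.0810
beer: 19.1 × (1.90/1.67) = 19.1 × 1.137725 = 21.7305
bus fare: 28.4 × (3.37/2.52) = 28.4 × 1.337302 = 37.9794
soap: 8.0 × (6.11/4.61) = 8.0 × 1.325380 = 10.6030
haircut: 16.4 × (30.35/28.81) = 16.4 × 1.053454 = 17.2766
Index = Σ wᵢ·(p₁ᵢ/p₀ᵢ) = 35.0810 + 21.7305 + 37.9794 + 10.6030 + 17.2766 = 122.6706

122.7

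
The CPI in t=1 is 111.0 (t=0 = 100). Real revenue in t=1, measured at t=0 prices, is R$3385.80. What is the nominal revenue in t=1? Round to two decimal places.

3758.24

Nominal = Real × (Index/100) = 3385.80 × (111.0/100)
        = 3385.80 × 1.110 = 3758.2380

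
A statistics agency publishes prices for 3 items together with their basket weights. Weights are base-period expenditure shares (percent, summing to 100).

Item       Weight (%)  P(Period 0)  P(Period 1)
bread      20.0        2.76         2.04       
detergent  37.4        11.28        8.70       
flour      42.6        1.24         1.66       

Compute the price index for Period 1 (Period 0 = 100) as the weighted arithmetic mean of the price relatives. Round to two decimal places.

bread: 20.0 × (2.04/2.76) = 20.0 × 0.739130 = 14.7826
detergent: 37.4 × (8.70/11.28) = 37.4 × 0.771277 = 28.8457
flour: 42.6 × (1.66/1.24) = 42.6 × 1.338710 = 57.0290
Index = Σ wᵢ·(p₁ᵢ/p₀ᵢ) = 14.7826 + 28.8457 + 57.0290 = 100.6574

100.66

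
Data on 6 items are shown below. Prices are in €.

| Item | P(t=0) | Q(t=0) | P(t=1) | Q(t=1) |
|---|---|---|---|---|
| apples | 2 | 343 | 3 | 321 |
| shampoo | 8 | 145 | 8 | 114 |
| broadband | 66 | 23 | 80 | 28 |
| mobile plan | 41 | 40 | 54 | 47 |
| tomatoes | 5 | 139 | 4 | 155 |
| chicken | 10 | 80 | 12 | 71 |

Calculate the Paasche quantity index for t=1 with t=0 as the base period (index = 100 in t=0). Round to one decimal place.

105.5

Paasche quantity index uses current-period prices as weights.
ΣP(t=1)·Q(t=1) = 3×321 + 8×114 + 80×28 + 54×47 + 4×155 + 12×71 = 963 + 912 + 2240 + 2538 + 620 + 852 = 8125
ΣP(t=1)·Q(t=0) = 3×343 + 8×145 + 80×23 + 54×40 + 4×139 + 12×80 = 1029 + 1160 + 1840 + 2160 + 556 + 960 = 7705
Index = 8125 / 7705 × 100 = 105.4510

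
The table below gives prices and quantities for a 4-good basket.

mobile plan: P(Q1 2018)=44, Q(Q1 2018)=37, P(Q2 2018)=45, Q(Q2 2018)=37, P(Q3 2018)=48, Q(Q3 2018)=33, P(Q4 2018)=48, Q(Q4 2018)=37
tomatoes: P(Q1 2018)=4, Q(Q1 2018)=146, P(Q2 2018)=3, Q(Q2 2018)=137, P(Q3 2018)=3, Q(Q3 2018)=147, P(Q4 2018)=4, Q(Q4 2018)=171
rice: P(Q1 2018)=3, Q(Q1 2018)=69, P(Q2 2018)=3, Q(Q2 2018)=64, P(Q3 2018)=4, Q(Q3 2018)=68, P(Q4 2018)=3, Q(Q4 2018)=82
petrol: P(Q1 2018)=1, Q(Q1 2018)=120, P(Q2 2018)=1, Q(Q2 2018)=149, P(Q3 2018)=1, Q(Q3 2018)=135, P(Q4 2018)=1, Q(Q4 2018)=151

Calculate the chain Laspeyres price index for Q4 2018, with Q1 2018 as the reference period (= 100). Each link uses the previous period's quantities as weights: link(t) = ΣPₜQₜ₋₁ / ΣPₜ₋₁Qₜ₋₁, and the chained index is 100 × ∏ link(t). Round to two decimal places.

Link Q1 2018→Q2 2018:
ΣP(Q2 2018)Q(Q1 2018) = 45×37 + 3×146 + 3×69 + 1×120 = 1665 + 438 + 207 + 120 = 2430
ΣP(Q1 2018)Q(Q1 2018) = 44×37 + 4×146 + 3×69 + 1×120 = 1628 + 584 + 207 + 120 = 2539
link = 2430/2539 = 0.957070
Link Q2 2018→Q3 2018:
ΣP(Q3 2018)Q(Q2 2018) = 48×37 + 3×137 + 4×64 + 1×149 = 1776 + 411 + 256 + 149 = 2592
ΣP(Q2 2018)Q(Q2 2018) = 45×37 + 3×137 + 3×64 + 1×149 = 1665 + 411 + 192 + 149 = 2417
link = 2592/2417 = 1.072404
Link Q3 2018→Q4 2018:
ΣP(Q4 2018)Q(Q3 2018) = 48×33 + 4×147 + 3×68 + 1×135 = 1584 + 588 + 204 + 135 = 2511
ΣP(Q3 2018)Q(Q3 2018) = 48×33 + 3×147 + 4×68 + 1×135 = 1584 + 441 + 272 + 135 = 2432
link = 2511/2432 = 1.032484
Chained index = 100 × 0.957070 × 1.072404 × 1.032484 = 105.9705

105.97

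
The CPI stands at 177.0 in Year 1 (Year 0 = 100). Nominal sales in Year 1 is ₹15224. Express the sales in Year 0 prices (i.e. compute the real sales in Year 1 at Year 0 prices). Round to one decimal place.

Real = Nominal ÷ (Index/100) = 15224 ÷ (177.0/100)
     = 15224 ÷ 1.770 = 8601.1299

8601.1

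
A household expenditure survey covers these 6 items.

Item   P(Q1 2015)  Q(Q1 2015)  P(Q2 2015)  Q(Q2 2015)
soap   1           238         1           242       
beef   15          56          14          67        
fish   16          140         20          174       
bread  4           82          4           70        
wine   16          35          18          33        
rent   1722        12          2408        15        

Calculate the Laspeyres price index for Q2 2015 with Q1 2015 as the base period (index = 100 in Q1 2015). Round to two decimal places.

135.41

Laspeyres price index uses base-period quantities as weights.
ΣP(Q2 2015)·Q(Q1 2015) = 1×238 + 14×56 + 20×140 + 4×82 + 18×35 + 2408×12 = 238 + 784 + 2800 + 328 + 630 + 28896 = 33676
ΣP(Q1 2015)·Q(Q1 2015) = 1×238 + 15×56 + 16×140 + 4×82 + 16×35 + 1722×12 = 238 + 840 + 2240 + 328 + 560 + 20664 = 24870
Index = 33676 / 24870 × 100 = 135.4081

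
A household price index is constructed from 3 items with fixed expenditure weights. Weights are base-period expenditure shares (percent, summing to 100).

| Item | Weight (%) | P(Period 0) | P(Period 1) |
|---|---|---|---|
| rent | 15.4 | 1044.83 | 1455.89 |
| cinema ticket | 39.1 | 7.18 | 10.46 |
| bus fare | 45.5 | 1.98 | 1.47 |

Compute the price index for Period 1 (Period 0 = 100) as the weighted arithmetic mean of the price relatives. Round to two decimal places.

112.20

rent: 15.4 × (1455.89/1044.83) = 15.4 × 1.393423 = 21.4587
cinema ticket: 39.1 × (10.46/7.18) = 39.1 × 1.456825 = 56.9618
bus fare: 45.5 × (1.47/1.98) = 45.5 × 0.742424 = 33.7803
Index = Σ wᵢ·(p₁ᵢ/p₀ᵢ) = 21.4587 + 56.9618 + 33.7803 = 112.2009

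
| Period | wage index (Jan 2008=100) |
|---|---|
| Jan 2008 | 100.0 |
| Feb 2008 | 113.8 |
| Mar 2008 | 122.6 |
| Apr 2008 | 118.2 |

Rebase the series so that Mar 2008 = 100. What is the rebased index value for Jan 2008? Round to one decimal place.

Rebased(Jan 2008) = 100.0 / 122.6 × 100 = 81.5661

81.6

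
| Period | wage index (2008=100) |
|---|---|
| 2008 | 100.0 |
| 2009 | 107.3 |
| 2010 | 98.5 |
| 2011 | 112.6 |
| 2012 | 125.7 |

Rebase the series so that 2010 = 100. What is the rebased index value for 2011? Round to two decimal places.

Rebased(2011) = 112.6 / 98.5 × 100 = 114.3147

114.31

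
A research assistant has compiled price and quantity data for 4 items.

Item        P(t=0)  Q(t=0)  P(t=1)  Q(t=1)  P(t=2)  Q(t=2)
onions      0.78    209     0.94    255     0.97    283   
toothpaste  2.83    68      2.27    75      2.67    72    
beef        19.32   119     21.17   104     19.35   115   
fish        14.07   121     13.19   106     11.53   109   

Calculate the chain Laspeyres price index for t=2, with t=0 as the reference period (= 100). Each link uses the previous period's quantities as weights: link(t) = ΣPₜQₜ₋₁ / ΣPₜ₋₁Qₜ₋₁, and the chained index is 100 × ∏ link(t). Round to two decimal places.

94.13

Link t=0→t=1:
ΣP(t=1)Q(t=0) = 0.94×209 + 2.27×68 + 21.17×119 + 13.19×121 = 196.46 + 154.36 + 2519.23 + 1595.99 = 4466.04
ΣP(t=0)Q(t=0) = 0.78×209 + 2.83×68 + 19.32×119 + 14.07×121 = 163.02 + 192.44 + 2299.08 + 1702.47 = 4357.01
link = 4466.04/4357.01 = 1.025024
Link t=1→t=2:
ΣP(t=2)Q(t=1) = 0.97×255 + 2.67×75 + 19.35×104 + 11.53×106 = 247.35 + 200.25 + 2012.4 + 1222.18 = 3682.18
ΣP(t=1)Q(t=1) = 0.94×255 + 2.27×75 + 21.17×104 + 13.19×106 = 239.7 + 170.25 + 2201.68 + 1398.14 = 4009.77
link = 3682.18/4009.77 = 0.918302
Chained index = 100 × 1.025024 × 0.918302 = 94.1282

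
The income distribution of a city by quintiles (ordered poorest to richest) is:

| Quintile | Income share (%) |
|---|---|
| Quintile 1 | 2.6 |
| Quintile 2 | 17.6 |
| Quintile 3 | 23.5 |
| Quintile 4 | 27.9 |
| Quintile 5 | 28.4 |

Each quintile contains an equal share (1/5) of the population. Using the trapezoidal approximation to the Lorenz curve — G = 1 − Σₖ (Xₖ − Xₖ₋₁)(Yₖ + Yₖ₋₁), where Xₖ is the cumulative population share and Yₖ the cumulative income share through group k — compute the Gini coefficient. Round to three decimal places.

0.248

Cumulative income shares Yₖ: 0.0260, 0.2020, 0.4370, 0.7160, 1.0000
Σ (Xₖ−Xₖ₋₁)(Yₖ+Yₖ₋₁) = (1/5)(0.0260+0.0000) + (1/5)(0.2020+0.0260) + (1/5)(0.4370+0.2020) + (1/5)(0.7160+0.4370) + (1/5)(1.0000+0.7160)
  = 0.0052 + 0.0456 + 0.1278 + 0.2306 + 0.3432 = 0.7524
G = 1 − 0.7524 = 0.2476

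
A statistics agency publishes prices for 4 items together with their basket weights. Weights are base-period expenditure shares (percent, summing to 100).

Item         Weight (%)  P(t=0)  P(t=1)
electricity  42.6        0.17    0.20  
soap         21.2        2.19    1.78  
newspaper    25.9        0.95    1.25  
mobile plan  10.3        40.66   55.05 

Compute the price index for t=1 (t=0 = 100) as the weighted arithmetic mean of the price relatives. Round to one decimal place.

115.4

electricity: 42.6 × (0.20/0.17) = 42.6 × 1.176471 = 50.1176
soap: 21.2 × (1.78/2.19) = 21.2 × 0.812785 = 17.2311
newspaper: 25.9 × (1.25/0.95) = 25.9 × 1.315789 = 34.0789
mobile plan: 10.3 × (55.05/40.66) = 10.3 × 1.353910 = 13.9453
Index = Σ wᵢ·(p₁ᵢ/p₀ᵢ) = 50.1176 + 17.2311 + 34.0789 + 13.9453 = 115.3729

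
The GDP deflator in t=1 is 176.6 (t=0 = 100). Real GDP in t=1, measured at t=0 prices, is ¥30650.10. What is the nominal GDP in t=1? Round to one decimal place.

54128.1

Nominal = Real × (Index/100) = 30650.10 × (176.6/100)
        = 30650.10 × 1.766 = 54128.0766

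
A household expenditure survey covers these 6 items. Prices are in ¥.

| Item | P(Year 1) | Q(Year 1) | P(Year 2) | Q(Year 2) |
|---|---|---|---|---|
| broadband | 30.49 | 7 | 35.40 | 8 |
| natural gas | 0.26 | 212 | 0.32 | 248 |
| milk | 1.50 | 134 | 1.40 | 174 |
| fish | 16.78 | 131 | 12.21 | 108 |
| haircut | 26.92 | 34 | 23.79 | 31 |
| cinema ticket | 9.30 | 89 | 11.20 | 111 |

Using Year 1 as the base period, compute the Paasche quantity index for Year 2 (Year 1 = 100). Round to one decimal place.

99.9

Paasche quantity index uses current-period prices as weights.
ΣP(Year 2)·Q(Year 2) = 35.40×8 + 0.32×248 + 1.40×174 + 12.21×108 + 23.79×31 + 11.20×111 = 283.2 + 79.36 + 243.6 + 1318.68 + 737.49 + 1243.2 = 3905.53
ΣP(Year 2)·Q(Year 1) = 35.40×7 + 0.32×212 + 1.40×134 + 12.21×131 + 23.79×34 + 11.20×89 = 247.8 + 67.84 + 187.6 + 1599.51 + 808.86 + 996.8 = 3908.41
Index = 3905.53 / 3908.41 × 100 = 99.9263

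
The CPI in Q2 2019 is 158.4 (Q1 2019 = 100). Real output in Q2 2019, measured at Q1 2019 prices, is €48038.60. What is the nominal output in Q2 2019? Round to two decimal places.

76093.14

Nominal = Real × (Index/100) = 48038.60 × (158.4/100)
        = 48038.60 × 1.584 = 76093.1424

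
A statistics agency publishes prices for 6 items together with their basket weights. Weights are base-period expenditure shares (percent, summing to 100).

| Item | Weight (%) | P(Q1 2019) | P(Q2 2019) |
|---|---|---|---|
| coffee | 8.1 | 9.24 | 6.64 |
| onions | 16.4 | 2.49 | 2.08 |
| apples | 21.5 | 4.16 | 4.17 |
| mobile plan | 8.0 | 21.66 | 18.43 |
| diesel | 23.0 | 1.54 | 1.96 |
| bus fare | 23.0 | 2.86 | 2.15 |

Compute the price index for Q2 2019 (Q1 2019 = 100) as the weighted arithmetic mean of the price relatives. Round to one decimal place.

coffee: 8.1 × (6.64/9.24) = 8.1 × 0.718615 = 5.8208
onions: 16.4 × (2.08/2.49) = 16.4 × 0.835341 = 13.6996
apples: 21.5 × (4.17/4.16) = 21.5 × 1.002404 = 21.5517
mobile plan: 8.0 × (18.43/21.66) = 8.0 × 0.850877 = 6.8070
diesel: 23.0 × (1.96/1.54) = 23.0 × 1.272727 = 29.2727
bus fare: 23.0 × (2.15/2.86) = 23.0 × 0.751748 = 17.2902
Index = Σ wᵢ·(p₁ᵢ/p₀ᵢ) = 5.8208 + 13.6996 + 21.5517 + 6.8070 + 29.2727 + 17.2902 = 94.4420

94.4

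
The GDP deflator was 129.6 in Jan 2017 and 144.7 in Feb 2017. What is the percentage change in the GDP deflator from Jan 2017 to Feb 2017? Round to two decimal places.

11.65%

Change = (144.7 − 129.6) / 129.6 × 100
       = 15.1 / 129.6 × 100 = 11.6512%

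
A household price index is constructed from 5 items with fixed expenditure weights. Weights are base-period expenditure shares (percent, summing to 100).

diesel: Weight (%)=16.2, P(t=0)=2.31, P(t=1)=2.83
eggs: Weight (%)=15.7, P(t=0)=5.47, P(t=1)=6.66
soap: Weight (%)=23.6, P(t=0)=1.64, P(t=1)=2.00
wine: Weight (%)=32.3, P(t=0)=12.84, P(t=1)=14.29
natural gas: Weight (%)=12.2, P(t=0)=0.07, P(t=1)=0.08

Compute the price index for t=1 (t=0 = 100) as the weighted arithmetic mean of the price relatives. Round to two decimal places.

diesel: 16.2 × (2.83/2.31) = 16.2 × 1.225108 = 19.8468
eggs: 15.7 × (6.66/5.47) = 15.7 × 1.217550 = 19.1155
soap: 23.6 × (2.00/1.64) = 23.6 × 1.219512 = 28.7805
wine: 32.3 × (14.29/12.84) = 32.3 × 1.112928 = 35.9476
natural gas: 12.2 × (0.08/0.07) = 12.2 × 1.142857 = 13.9429
Index = Σ wᵢ·(p₁ᵢ/p₀ᵢ) = 19.8468 + 19.1155 + 28.7805 + 35.9476 + 13.9429 = 117.6332

117.63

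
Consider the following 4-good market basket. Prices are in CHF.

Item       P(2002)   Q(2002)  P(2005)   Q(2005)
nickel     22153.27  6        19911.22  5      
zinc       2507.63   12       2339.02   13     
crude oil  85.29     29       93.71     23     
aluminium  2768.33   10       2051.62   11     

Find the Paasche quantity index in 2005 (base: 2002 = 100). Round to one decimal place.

Paasche quantity index uses current-period prices as weights.
ΣP(2005)·Q(2005) = 19911.22×5 + 2339.02×13 + 93.71×23 + 2051.62×11 = 99556.1 + 30407.26 + 2155.33 + 22567.82 = 154686.51
ΣP(2005)·Q(2002) = 19911.22×6 + 2339.02×12 + 93.71×29 + 2051.62×10 = 119467.32 + 28068.24 + 2717.59 + 20516.2 = 170769.35
Index = 154686.51 / 170769.35 × 100 = 90.5821

90.6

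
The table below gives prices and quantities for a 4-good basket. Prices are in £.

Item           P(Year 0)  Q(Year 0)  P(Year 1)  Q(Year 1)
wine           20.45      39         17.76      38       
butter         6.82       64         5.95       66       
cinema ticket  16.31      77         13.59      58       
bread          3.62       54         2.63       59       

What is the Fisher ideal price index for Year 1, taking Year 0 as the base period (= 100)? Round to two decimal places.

84.24

Laspeyres component (base-period weights):
ΣP(Year 1)Q(Year 0) = 17.76×39 + 5.95×64 + 13.59×77 + 2.63×54 = 692.64 + 380.8 + 1046.43 + 142.02 = 2261.89
ΣP(Year 0)Q(Year 0) = 20.45×39 + 6.82×64 + 16.31×77 + 3.62×54 = 797.55 + 436.48 + 1255.87 + 195.48 = 2685.38
L = 2261.89 / 2685.38 × 100 = 84.2298
Paasche component (current-period weights):
ΣP(Year 1)Q(Year 1) = 17.76×38 + 5.95×66 + 13.59×58 + 2.63×59 = 674.88 + 392.7 + 788.22 + 155.17 = 2010.97
ΣP(Year 0)Q(Year 1) = 20.45×38 + 6.82×66 + 16.31×58 + 3.62×59 = 777.1 + 450.12 + 945.98 + 213.58 = 2386.78
P = 2010.97 / 2386.78 × 100 = 84.2545
Fisher = √(L × P) = √(84.2298 × 84.2545) = 84.2422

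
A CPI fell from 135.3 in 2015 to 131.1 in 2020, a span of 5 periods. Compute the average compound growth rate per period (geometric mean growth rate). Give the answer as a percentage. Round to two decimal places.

-0.63%

Growth factor = (131.1/135.3)^(1/5) = (0.968958)^(1/5) = 0.993713
Growth rate = 0.993713 − 1 = -0.006287 = -0.6287%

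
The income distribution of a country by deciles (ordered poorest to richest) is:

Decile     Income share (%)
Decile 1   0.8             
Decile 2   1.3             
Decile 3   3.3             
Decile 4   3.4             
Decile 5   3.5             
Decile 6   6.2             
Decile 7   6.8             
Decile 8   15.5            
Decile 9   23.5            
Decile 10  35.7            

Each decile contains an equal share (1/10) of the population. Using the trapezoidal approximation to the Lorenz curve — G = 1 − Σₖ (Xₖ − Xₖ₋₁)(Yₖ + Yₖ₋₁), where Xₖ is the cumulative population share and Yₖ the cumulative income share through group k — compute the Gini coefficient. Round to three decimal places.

Cumulative income shares Yₖ: 0.0080, 0.0210, 0.0540, 0.0880, 0.1230, 0.1850, 0.2530, 0.4080, 0.6430, 1.0000
Σ (Xₖ−Xₖ₋₁)(Yₖ+Yₖ₋₁) = (1/10)(0.0080+0.0000) + (1/10)(0.0210+0.0080) + (1/10)(0.0540+0.0210) + (1/10)(0.0880+0.0540) + (1/10)(0.1230+0.0880) + (1/10)(0.1850+0.1230) + (1/10)(0.2530+0.1850) + (1/10)(0.4080+0.2530) + (1/10)(0.6430+0.4080) + (1/10)(1.0000+0.6430)
  = 0.0008 + 0.0029 + 0.0075 + 0.0142 + 0.0211 + 0.0308 + 0.0438 + 0.0661 + 0.1051 + 0.1643 = 0.4566
G = 1 − 0.4566 = 0.5434

0.543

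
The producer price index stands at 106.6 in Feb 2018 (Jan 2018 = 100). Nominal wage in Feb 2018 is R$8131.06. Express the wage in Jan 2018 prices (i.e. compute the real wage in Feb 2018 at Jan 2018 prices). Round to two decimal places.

Real = Nominal ÷ (Index/100) = 8131.06 ÷ (106.6/100)
     = 8131.06 ÷ 1.066 = 7627.6360

7627.64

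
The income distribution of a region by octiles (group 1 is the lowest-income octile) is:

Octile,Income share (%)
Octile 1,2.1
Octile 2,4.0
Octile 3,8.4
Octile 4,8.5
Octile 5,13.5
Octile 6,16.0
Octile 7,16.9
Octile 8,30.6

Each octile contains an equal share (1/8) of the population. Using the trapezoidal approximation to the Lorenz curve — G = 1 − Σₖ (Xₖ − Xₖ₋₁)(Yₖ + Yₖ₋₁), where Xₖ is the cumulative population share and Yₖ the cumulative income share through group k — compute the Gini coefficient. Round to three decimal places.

0.365

Cumulative income shares Yₖ: 0.0210, 0.0610, 0.1450, 0.2300, 0.3650, 0.5250, 0.6940, 1.0000
Σ (Xₖ−Xₖ₋₁)(Yₖ+Yₖ₋₁) = (1/8)(0.0210+0.0000) + (1/8)(0.0610+0.0210) + (1/8)(0.1450+0.0610) + (1/8)(0.2300+0.1450) + (1/8)(0.3650+0.2300) + (1/8)(0.5250+0.3650) + (1/8)(0.6940+0.5250) + (1/8)(1.0000+0.6940)
  = 0.0026 + 0.0103 + 0.0258 + 0.0469 + 0.0744 + 0.1113 + 0.1524 + 0.2117 = 0.6352
G = 1 − 0.6352 = 0.3648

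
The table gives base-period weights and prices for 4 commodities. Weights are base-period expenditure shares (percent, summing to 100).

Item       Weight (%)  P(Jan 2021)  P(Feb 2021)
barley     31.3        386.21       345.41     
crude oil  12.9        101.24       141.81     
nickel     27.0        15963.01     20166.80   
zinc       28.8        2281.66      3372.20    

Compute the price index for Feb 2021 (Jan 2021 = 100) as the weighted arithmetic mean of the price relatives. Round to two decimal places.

122.74

barley: 31.3 × (345.41/386.21) = 31.3 × 0.894358 = 27.9934
crude oil: 12.9 × (141.81/101.24) = 12.9 × 1.400731 = 18.0694
nickel: 27.0 × (20166.80/15963.01) = 27.0 × 1.263346 = 34.1103
zinc: 28.8 × (3372.20/2281.66) = 28.8 × 1.477959 = 42.5652
Index = Σ wᵢ·(p₁ᵢ/p₀ᵢ) = 27.9934 + 18.0694 + 34.1103 + 42.5652 = 122.7384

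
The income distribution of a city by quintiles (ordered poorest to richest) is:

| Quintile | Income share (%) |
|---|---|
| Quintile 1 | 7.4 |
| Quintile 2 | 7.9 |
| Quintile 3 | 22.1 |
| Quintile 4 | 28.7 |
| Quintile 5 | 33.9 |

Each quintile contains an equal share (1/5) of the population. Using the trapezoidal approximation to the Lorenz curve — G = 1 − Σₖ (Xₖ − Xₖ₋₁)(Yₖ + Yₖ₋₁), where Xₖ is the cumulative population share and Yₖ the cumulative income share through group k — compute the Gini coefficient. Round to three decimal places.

Cumulative income shares Yₖ: 0.0740, 0.1530, 0.3740, 0.6610, 1.0000
Σ (Xₖ−Xₖ₋₁)(Yₖ+Yₖ₋₁) = (1/5)(0.0740+0.0000) + (1/5)(0.1530+0.0740) + (1/5)(0.3740+0.1530) + (1/5)(0.6610+0.3740) + (1/5)(1.0000+0.6610)
  = 0.0148 + 0.0454 + 0.1054 + 0.2070 + 0.3322 = 0.7048
G = 1 − 0.7048 = 0.2952

0.295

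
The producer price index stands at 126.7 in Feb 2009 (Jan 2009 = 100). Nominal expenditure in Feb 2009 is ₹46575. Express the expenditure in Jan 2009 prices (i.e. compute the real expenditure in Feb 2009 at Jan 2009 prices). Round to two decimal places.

Real = Nominal ÷ (Index/100) = 46575 ÷ (126.7/100)
     = 46575 ÷ 1.267 = 36760.0631

36760.06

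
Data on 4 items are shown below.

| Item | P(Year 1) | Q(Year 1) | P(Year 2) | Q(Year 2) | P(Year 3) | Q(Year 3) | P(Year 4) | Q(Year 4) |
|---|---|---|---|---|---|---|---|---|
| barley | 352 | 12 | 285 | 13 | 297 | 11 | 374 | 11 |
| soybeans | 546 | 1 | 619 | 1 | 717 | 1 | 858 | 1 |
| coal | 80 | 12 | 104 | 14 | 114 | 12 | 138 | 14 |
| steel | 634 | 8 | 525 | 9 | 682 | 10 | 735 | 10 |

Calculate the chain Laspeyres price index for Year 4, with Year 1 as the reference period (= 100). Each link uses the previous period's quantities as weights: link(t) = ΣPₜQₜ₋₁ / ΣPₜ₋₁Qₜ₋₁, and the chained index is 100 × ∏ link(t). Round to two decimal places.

Link Year 1→Year 2:
ΣP(Year 2)Q(Year 1) = 285×12 + 619×1 + 104×12 + 525×8 = 3420 + 619 + 1248 + 4200 = 9487
ΣP(Year 1)Q(Year 1) = 352×12 + 546×1 + 80×12 + 634×8 = 4224 + 546 + 960 + 5072 = 10802
link = 9487/10802 = 0.878263
Link Year 2→Year 3:
ΣP(Year 3)Q(Year 2) = 297×13 + 717×1 + 114×14 + 682×9 = 3861 + 717 + 1596 + 6138 = 12312
ΣP(Year 2)Q(Year 2) = 285×13 + 619×1 + 104×14 + 525×9 = 3705 + 619 + 1456 + 4725 = 10505
link = 12312/10505 = 1.172013
Link Year 3→Year 4:
ΣP(Year 4)Q(Year 3) = 374×11 + 858×1 + 138×12 + 735×10 = 4114 + 858 + 1656 + 7350 = 13978
ΣP(Year 3)Q(Year 3) = 297×11 + 717×1 + 114×12 + 682×10 = 3267 + 717 + 1368 + 6820 = 12172
link = 13978/12172 = 1.148373
Chained index = 100 × 0.878263 × 1.172013 × 1.148373 = 118.2062

118.21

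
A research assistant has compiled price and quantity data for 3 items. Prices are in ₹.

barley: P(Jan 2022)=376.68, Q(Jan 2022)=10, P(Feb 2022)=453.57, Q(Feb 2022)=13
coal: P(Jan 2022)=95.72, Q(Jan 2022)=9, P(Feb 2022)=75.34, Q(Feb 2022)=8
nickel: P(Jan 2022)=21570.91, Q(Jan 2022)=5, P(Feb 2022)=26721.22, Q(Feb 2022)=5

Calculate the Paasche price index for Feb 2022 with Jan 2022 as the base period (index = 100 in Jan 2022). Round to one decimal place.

Paasche price index uses current-period quantities as weights.
ΣP(Feb 2022)·Q(Feb 2022) = 453.57×13 + 75.34×8 + 26721.22×5 = 5896.41 + 602.72 + 133606.1 = 140105.23
ΣP(Jan 2022)·Q(Feb 2022) = 376.68×13 + 95.72×8 + 21570.91×5 = 4896.84 + 765.76 + 107854.55 = 113517.15
Index = 140105.23 / 113517.15 × 100 = 123.4221

123.4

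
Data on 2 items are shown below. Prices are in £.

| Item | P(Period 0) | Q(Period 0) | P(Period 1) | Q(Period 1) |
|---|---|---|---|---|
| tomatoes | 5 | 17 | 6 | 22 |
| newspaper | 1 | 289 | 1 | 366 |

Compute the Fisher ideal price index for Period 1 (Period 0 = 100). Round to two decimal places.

104.58

Laspeyres component (base-period weights):
ΣP(Period 1)Q(Period 0) = 6×17 + 1×289 = 102 + 289 = 391
ΣP(Period 0)Q(Period 0) = 5×17 + 1×289 = 85 + 289 = 374
L = 391 / 374 × 100 = 104.5455
Paasche component (current-period weights):
ΣP(Period 1)Q(Period 1) = 6×22 + 1×366 = 132 + 366 = 498
ΣP(Period 0)Q(Period 1) = 5×22 + 1×366 = 110 + 366 = 476
P = 498 / 476 × 100 = 104.6218
Fisher = √(L × P) = √(104.5455 × 104.6218) = 104.5836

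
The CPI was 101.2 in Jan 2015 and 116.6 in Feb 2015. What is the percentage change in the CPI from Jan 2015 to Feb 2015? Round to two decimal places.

Change = (116.6 − 101.2) / 101.2 × 100
       = 15.4 / 101.2 × 100 = 15.2174%

15.22%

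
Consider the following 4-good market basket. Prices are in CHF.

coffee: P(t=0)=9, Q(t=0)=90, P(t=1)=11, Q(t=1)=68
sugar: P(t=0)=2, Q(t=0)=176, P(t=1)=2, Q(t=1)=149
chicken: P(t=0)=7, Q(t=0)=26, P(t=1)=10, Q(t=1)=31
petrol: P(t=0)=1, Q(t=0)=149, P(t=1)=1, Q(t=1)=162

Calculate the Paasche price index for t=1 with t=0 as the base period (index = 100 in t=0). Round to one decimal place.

Paasche price index uses current-period quantities as weights.
ΣP(t=1)·Q(t=1) = 11×68 + 2×149 + 10×31 + 1×162 = 748 + 298 + 310 + 162 = 1518
ΣP(t=0)·Q(t=1) = 9×68 + 2×149 + 7×31 + 1×162 = 612 + 298 + 217 + 162 = 1289
Index = 1518 / 1289 × 100 = 117.7657

117.8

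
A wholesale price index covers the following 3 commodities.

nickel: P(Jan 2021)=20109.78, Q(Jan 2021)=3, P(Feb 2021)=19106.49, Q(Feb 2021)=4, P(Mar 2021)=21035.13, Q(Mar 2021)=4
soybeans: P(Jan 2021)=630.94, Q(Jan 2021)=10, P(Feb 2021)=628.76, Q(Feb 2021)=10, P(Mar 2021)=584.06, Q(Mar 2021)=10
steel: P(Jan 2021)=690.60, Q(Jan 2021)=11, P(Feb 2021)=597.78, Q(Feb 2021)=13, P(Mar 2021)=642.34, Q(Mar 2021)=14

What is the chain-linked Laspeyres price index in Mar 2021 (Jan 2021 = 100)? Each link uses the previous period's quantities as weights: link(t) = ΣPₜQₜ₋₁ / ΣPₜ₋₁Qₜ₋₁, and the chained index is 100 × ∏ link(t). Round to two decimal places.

Link Jan 2021→Feb 2021:
ΣP(Feb 2021)Q(Jan 2021) = 19106.49×3 + 628.76×10 + 597.78×11 = 57319.47 + 6287.6 + 6575.58 = 70182.65
ΣP(Jan 2021)Q(Jan 2021) = 20109.78×3 + 630.94×10 + 690.60×11 = 60329.34 + 6309.4 + 7596.6 = 74235.34
link = 70182.65/74235.34 = 0.945408
Link Feb 2021→Mar 2021:
ΣP(Mar 2021)Q(Feb 2021) = 21035.13×4 + 584.06×10 + 642.34×13 = 84140.52 + 5840.6 + 8350.42 = 98331.54
ΣP(Feb 2021)Q(Feb 2021) = 19106.49×4 + 628.76×10 + 597.78×13 = 76425.96 + 6287.6 + 7771.14 = 90484.7
link = 98331.54/90484.7 = 1.086720
Chained index = 100 × 0.945408 × 1.086720 = 102.7393

102.74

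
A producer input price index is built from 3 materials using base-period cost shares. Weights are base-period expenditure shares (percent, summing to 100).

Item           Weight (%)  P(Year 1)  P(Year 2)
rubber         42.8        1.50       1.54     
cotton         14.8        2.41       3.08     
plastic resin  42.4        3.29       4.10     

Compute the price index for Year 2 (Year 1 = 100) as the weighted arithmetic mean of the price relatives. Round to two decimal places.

rubber: 42.8 × (1.54/1.50) = 42.8 × 1.026667 = 43.9413
cotton: 14.8 × (3.08/2.41) = 14.8 × 1.278008 = 18.9145
plastic resin: 42.4 × (4.10/3.29) = 42.4 × 1.246201 = 52.8389
Index = Σ wᵢ·(p₁ᵢ/p₀ᵢ) = 43.9413 + 18.9145 + 52.8389 = 115.6948

115.69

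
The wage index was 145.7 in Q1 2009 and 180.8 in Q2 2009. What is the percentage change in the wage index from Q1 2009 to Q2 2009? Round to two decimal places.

24.09%

Change = (180.8 − 145.7) / 145.7 × 100
       = 35.1 / 145.7 × 100 = 24.0906%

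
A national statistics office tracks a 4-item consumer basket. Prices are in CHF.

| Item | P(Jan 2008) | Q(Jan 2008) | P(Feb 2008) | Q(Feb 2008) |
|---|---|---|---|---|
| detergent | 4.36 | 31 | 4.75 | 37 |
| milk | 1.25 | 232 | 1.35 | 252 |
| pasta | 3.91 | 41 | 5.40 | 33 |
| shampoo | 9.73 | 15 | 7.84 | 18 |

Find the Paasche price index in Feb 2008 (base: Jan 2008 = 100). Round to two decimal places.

Paasche price index uses current-period quantities as weights.
ΣP(Feb 2008)·Q(Feb 2008) = 4.75×37 + 1.35×252 + 5.40×33 + 7.84×18 = 175.75 + 340.2 + 178.2 + 141.12 = 835.27
ΣP(Jan 2008)·Q(Feb 2008) = 4.36×37 + 1.25×252 + 3.91×33 + 9.73×18 = 161.32 + 315 + 129.03 + 175.14 = 780.49
Index = 835.27 / 780.49 × 100 = 107.0187

107.02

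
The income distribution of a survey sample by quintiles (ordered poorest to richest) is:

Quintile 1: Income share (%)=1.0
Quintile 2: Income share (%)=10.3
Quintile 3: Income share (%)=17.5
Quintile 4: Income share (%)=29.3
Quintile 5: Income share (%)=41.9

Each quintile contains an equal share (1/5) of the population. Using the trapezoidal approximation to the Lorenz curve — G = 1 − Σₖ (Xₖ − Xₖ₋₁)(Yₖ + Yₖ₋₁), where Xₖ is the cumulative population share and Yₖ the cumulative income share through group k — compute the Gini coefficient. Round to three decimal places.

Cumulative income shares Yₖ: 0.0100, 0.1130, 0.2880, 0.5810, 1.0000
Σ (Xₖ−Xₖ₋₁)(Yₖ+Yₖ₋₁) = (1/5)(0.0100+0.0000) + (1/5)(0.1130+0.0100) + (1/5)(0.2880+0.1130) + (1/5)(0.5810+0.2880) + (1/5)(1.0000+0.5810)
  = 0.0020 + 0.0246 + 0.0802 + 0.1738 + 0.3162 = 0.5968
G = 1 − 0.5968 = 0.4032

0.403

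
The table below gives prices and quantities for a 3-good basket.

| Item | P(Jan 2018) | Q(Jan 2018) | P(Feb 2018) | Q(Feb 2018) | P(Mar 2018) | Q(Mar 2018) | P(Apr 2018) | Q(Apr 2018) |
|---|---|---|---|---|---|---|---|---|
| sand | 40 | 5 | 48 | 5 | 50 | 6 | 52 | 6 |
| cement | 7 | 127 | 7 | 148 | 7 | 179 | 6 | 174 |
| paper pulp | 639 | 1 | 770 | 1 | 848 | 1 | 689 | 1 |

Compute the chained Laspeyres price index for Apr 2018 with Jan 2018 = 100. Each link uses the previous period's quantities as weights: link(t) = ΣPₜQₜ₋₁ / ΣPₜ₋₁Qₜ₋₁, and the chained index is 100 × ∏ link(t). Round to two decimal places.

99.06

Link Jan 2018→Feb 2018:
ΣP(Feb 2018)Q(Jan 2018) = 48×5 + 7×127 + 770×1 = 240 + 889 + 770 = 1899
ΣP(Jan 2018)Q(Jan 2018) = 40×5 + 7×127 + 639×1 = 200 + 889 + 639 = 1728
link = 1899/1728 = 1.098958
Link Feb 2018→Mar 2018:
ΣP(Mar 2018)Q(Feb 2018) = 50×5 + 7×148 + 848×1 = 250 + 1036 + 848 = 2134
ΣP(Feb 2018)Q(Feb 2018) = 48×5 + 7×148 + 770×1 = 240 + 1036 + 770 = 2046
link = 2134/2046 = 1.043011
Link Mar 2018→Apr 2018:
ΣP(Apr 2018)Q(Mar 2018) = 52×6 + 6×179 + 689×1 = 312 + 1074 + 689 = 2075
ΣP(Mar 2018)Q(Mar 2018) = 50×6 + 7×179 + 848×1 = 300 + 1253 + 848 = 2401
link = 2075/2401 = 0.864223
Chained index = 100 × 1.098958 × 1.043011 × 0.864223 = 99.0595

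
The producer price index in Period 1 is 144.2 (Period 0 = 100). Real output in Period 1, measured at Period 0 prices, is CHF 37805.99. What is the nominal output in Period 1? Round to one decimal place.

Nominal = Real × (Index/100) = 37805.99 × (144.2/100)
        = 37805.99 × 1.442 = 54516.2376

54516.2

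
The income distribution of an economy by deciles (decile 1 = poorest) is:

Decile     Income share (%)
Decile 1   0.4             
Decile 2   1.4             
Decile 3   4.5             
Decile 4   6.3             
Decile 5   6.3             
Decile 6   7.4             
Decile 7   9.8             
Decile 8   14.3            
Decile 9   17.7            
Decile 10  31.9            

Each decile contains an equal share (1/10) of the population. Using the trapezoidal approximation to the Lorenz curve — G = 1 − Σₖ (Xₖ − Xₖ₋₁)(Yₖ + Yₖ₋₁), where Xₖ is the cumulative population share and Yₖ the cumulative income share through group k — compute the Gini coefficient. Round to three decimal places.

Cumulative income shares Yₖ: 0.0040, 0.0180, 0.0630, 0.1260, 0.1890, 0.2630, 0.3610, 0.5040, 0.6810, 1.0000
Σ (Xₖ−Xₖ₋₁)(Yₖ+Yₖ₋₁) = (1/10)(0.0040+0.0000) + (1/10)(0.0180+0.0040) + (1/10)(0.0630+0.0180) + (1/10)(0.1260+0.0630) + (1/10)(0.1890+0.1260) + (1/10)(0.2630+0.1890) + (1/10)(0.3610+0.2630) + (1/10)(0.5040+0.3610) + (1/10)(0.6810+0.5040) + (1/10)(1.0000+0.6810)
  = 0.0004 + 0.0022 + 0.0081 + 0.0189 + 0.0315 + 0.0452 + 0.0624 + 0.0865 + 0.1185 + 0.1681 = 0.5418
G = 1 − 0.5418 = 0.4582

0.458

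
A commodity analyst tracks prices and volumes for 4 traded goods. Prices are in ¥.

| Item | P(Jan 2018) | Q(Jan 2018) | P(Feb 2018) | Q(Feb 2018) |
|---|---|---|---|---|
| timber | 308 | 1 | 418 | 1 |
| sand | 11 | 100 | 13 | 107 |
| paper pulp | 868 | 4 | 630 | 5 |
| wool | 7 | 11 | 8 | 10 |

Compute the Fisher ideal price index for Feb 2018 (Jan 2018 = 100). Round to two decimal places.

Laspeyres component (base-period weights):
ΣP(Feb 2018)Q(Jan 2018) = 418×1 + 13×100 + 630×4 + 8×11 = 418 + 1300 + 2520 + 88 = 4326
ΣP(Jan 2018)Q(Jan 2018) = 308×1 + 11×100 + 868×4 + 7×11 = 308 + 1100 + 3472 + 77 = 4957
L = 4326 / 4957 × 100 = 87.2705
Paasche component (current-period weights):
ΣP(Feb 2018)Q(Feb 2018) = 418×1 + 13×107 + 630×5 + 8×10 = 418 + 1391 + 3150 + 80 = 5039
ΣP(Jan 2018)Q(Feb 2018) = 308×1 + 11×107 + 868×5 + 7×10 = 308 + 1177 + 4340 + 70 = 5895
P = 5039 / 5895 × 100 = 85.4792
Fisher = √(L × P) = √(87.2705 × 85.4792) = 86.3702

86.37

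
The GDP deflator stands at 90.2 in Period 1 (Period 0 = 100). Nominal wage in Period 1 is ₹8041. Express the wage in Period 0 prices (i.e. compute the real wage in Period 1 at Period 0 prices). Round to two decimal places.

8914.63

Real = Nominal ÷ (Index/100) = 8041 ÷ (90.2/100)
     = 8041 ÷ 0.902 = 8914.6341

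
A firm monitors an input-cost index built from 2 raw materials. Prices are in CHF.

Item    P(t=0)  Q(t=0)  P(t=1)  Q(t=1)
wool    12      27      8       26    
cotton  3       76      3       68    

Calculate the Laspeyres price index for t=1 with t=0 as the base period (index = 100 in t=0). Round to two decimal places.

80.43

Laspeyres price index uses base-period quantities as weights.
ΣP(t=1)·Q(t=0) = 8×27 + 3×76 = 216 + 228 = 444
ΣP(t=0)·Q(t=0) = 12×27 + 3×76 = 324 + 228 = 552
Index = 444 / 552 × 100 = 80.4348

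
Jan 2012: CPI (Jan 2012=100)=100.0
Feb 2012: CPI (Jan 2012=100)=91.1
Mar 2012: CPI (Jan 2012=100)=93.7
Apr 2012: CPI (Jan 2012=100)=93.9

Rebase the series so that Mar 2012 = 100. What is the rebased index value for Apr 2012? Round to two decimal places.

100.21

Rebased(Apr 2012) = 93.9 / 93.7 × 100 = 100.2134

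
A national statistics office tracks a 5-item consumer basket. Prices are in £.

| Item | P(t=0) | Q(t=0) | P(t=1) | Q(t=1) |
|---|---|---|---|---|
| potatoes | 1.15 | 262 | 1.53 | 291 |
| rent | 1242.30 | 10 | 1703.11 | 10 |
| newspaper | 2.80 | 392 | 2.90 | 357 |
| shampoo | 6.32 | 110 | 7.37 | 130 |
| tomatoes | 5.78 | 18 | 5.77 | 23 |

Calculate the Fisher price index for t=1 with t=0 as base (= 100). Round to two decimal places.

133.25

Laspeyres component (base-period weights):
ΣP(t=1)Q(t=0) = 1.53×262 + 1703.11×10 + 2.90×392 + 7.37×110 + 5.77×18 = 400.86 + 17031.1 + 1136.8 + 810.7 + 103.86 = 19483.32
ΣP(t=0)Q(t=0) = 1.15×262 + 1242.30×10 + 2.80×392 + 6.32×110 + 5.78×18 = 301.3 + 12423 + 1097.6 + 695.2 + 104.04 = 14621.14
L = 19483.32 / 14621.14 × 100 = 133.2545
Paasche component (current-period weights):
ΣP(t=1)Q(t=1) = 1.53×291 + 1703.11×10 + 2.90×357 + 7.37×130 + 5.77×23 = 445.23 + 17031.1 + 1035.3 + 958.1 + 132.71 = 19602.44
ΣP(t=0)Q(t=1) = 1.15×291 + 1242.30×10 + 2.80×357 + 6.32×130 + 5.78×23 = 334.65 + 12423 + 999.6 + 821.6 + 132.94 = 14711.79
P = 19602.44 / 14711.79 × 100 = 133.2431
Fisher = √(L × P) = √(133.2545 × 133.2431) = 133.2488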